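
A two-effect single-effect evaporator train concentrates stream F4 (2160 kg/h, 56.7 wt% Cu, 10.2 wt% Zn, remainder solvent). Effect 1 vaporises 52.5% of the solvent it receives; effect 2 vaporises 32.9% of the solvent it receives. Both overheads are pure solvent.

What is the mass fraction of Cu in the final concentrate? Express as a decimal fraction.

solvent in feed = 2160×0.331 = 714.96 kg/h.
After stage 1: solvent left = (1−0.525)×714.96 = 339.61; stream total = 1784.6 kg/h.
After stage 2: solvent left = (1−0.329)×339.61 = 227.88; final concentrate = 1672.9 kg/h.
Cu fraction = 1224.7/1672.9 = 0.732.

0.732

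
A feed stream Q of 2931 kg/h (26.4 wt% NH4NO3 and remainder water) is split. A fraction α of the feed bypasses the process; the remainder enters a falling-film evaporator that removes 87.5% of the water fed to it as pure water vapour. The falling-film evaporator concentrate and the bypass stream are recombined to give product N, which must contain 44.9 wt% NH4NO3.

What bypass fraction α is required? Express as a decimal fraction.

0.360

All 2931×0.264 = 773.78 kg/h of NH4NO3 reaches N, so N = 773.78/0.449 = 1723.3 kg/h and vapour = 1207.7 kg/h.
The evaporator receives (1−α)·2931 of feed at 0.736 water and removes 0.875 of that water:
0.875×0.736×(1−α)×2931 = 1207.7
(1−α) = 1207.7/1887.6 = 0.6398;  α = 0.3602.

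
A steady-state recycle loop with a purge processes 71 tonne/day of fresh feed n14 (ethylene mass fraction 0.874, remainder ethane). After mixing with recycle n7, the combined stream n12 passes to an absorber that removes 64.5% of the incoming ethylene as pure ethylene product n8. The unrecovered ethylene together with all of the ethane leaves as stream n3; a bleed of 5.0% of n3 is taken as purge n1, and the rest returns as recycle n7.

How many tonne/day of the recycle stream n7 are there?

201.6 tonne/day

ethane enters only via n14 and leaves only via the purge: 71×0.126 = 0.050×(ethane in n3), and the absorber passes all ethane, so ethane in n12 = ethane in n3 = 178.92 tonne/day.
ethylene in n12: m_A = 71×0.874 + (1−0.050)·(1−0.645)·m_A, so m_A = 62.054/0.6627 = 93.631 tonne/day.
n3 = (1−0.645)×93.631 + 178.92 = 212.16 tonne/day.
Recycle n7 = (1−0.050)×212.16 = 201.55 tonne/day.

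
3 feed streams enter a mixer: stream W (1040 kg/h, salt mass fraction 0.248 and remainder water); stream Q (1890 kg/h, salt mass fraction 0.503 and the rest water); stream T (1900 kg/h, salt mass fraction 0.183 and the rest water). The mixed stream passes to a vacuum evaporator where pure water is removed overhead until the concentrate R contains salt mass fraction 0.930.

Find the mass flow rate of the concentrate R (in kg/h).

salt entering = 1040×0.248 + 1890×0.503 + 1900×0.183 = 1556.3 kg/h.
All salt reports to R, so R = 1556.3/0.930 = 1673.4 kg/h.

1673 kg/h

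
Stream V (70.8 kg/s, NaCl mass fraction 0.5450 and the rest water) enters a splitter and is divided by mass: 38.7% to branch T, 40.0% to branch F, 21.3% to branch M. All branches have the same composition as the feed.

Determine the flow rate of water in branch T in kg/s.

12.47 kg/s

Branch T total = 0.387×70.8 = 27.4 kg/s.
water in T = 0.455×27.4 = 12.467 kg/s.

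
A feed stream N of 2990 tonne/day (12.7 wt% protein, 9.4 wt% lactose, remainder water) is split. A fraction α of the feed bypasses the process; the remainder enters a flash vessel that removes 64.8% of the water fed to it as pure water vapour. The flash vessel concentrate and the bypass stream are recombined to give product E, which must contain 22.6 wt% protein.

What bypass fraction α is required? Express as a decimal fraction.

All 2990×0.127 = 379.73 tonne/day of protein reaches E, so E = 379.73/0.226 = 1680.2 tonne/day and vapour = 1309.8 tonne/day.
The evaporator receives (1−α)·2990 of feed at 0.779 water and removes 0.648 of that water:
0.648×0.779×(1−α)×2990 = 1309.8
(1−α) = 1309.8/1509.3 = 0.8678;  α = 0.1322.

0.132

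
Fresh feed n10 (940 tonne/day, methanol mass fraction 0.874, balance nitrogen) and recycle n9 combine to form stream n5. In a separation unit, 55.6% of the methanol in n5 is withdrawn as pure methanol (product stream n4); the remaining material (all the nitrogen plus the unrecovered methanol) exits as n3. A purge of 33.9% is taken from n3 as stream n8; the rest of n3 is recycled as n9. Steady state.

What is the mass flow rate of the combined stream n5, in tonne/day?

1512 tonne/day

nitrogen enters only via n10 and leaves only via the purge: 940×0.126 = 0.339×(nitrogen in n3), and the separation unit passes all nitrogen, so nitrogen in n5 = nitrogen in n3 = 349.38 tonne/day.
methanol in n5: m_A = 940×0.874 + (1−0.339)·(1−0.556)·m_A, so m_A = 821.56/0.7065 = 1162.8 tonne/day.
n5 = 1162.8 + 349.38 = 1512.2 tonne/day.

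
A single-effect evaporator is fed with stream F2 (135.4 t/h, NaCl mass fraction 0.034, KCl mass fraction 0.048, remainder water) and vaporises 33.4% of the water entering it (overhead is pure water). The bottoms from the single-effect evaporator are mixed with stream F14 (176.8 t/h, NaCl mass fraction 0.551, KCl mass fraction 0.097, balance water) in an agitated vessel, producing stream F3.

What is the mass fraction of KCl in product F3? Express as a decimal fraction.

0.087

Vapour removed = 0.334×0.918×135.4 = 41.515 t/h; concentrate = 93.885 t/h.
KCl reaching the mixer = 6.4992 (from concentrate) + 176.8×0.097 = 23.649 t/h.
Product flow = 93.885 + 176.8 = 270.68 t/h; KCl fraction = 0.087.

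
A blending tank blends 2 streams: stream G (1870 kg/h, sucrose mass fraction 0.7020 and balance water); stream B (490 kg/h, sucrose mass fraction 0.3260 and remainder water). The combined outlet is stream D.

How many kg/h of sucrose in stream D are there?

1472 kg/h

sucrose out = sucrose in = 1870×0.702 + 490×0.326 = 1472.5 kg/h.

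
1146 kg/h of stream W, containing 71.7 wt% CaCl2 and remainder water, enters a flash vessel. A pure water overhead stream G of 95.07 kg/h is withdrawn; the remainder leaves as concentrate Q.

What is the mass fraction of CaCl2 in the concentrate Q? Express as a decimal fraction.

0.782

CaCl2 is not removed: 1146×0.717 = 821.68 kg/h of CaCl2 enters Q.
Concentrate = 1146 − 95.07 = 1050.9 kg/h.
Mass fraction = 821.68/1050.9 = 0.782.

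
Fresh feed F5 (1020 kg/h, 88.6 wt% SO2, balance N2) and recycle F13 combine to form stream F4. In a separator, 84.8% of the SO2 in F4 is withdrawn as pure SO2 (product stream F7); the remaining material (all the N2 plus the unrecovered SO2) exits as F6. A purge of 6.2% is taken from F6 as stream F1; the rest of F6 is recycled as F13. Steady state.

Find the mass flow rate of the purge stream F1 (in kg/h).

N2 enters only via F5 and leaves only via the purge: 1020×0.114 = 0.062×(N2 in F6), and the separator passes all N2, so N2 in F4 = N2 in F6 = 1875.5 kg/h.
SO2 in F4: m_A = 1020×0.886 + (1−0.062)·(1−0.848)·m_A, so m_A = 903.72/0.8574 = 1054 kg/h.
F6 = (1−0.848)×1054 + 1875.5 = 2035.7 kg/h.
Purge F1 = 0.062×2035.7 = 126.21 kg/h.

126.2 kg/h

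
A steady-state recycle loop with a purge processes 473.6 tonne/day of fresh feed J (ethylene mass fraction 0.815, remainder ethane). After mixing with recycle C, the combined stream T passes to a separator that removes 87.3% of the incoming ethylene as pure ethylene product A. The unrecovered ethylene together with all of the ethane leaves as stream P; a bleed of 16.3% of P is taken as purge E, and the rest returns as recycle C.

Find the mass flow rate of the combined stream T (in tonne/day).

969.4 tonne/day

ethane enters only via J and leaves only via the purge: 473.6×0.185 = 0.163×(ethane in P), and the separator passes all ethane, so ethane in T = ethane in P = 537.52 tonne/day.
ethylene in T: m_A = 473.6×0.815 + (1−0.163)·(1−0.873)·m_A, so m_A = 385.98/0.8937 = 431.89 tonne/day.
T = 431.89 + 537.52 = 969.42 tonne/day.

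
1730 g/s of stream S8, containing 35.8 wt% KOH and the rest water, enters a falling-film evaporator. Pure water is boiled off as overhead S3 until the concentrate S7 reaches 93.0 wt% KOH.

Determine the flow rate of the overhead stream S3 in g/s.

KOH is conserved: 1730×0.358 = 619.34 g/s all reports to the concentrate.
Concentrate = 619.34/(target fraction) = 665.96 g/s.
Overhead = 1730 − 665.96 = 1064 g/s.

1064 g/s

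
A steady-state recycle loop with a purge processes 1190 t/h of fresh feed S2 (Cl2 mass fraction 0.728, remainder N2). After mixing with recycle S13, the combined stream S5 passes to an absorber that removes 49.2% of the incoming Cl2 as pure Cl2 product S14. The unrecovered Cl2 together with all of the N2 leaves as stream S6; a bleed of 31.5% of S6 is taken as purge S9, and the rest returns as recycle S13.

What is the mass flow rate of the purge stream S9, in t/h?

N2 enters only via S2 and leaves only via the purge: 1190×0.272 = 0.315×(N2 in S6), and the absorber passes all N2, so N2 in S5 = N2 in S6 = 1027.6 t/h.
Cl2 in S5: m_A = 1190×0.728 + (1−0.315)·(1−0.492)·m_A, so m_A = 866.32/0.6520 = 1328.7 t/h.
S6 = (1−0.492)×1328.7 + 1027.6 = 1702.5 t/h.
Purge S9 = 0.315×1702.5 = 536.29 t/h.

536.3 t/h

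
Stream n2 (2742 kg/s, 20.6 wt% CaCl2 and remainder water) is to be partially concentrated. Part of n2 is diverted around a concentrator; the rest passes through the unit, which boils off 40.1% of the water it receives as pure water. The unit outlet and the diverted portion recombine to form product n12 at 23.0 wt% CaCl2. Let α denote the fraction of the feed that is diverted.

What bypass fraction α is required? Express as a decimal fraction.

All 2742×0.206 = 564.85 kg/s of CaCl2 reaches n12, so n12 = 564.85/0.230 = 2455.9 kg/s and vapour = 286.12 kg/s.
The evaporator receives (1−α)·2742 of feed at 0.794 water and removes 0.401 of that water:
0.401×0.794×(1−α)×2742 = 286.12
(1−α) = 286.12/873.04 = 0.3277;  α = 0.6723.

0.672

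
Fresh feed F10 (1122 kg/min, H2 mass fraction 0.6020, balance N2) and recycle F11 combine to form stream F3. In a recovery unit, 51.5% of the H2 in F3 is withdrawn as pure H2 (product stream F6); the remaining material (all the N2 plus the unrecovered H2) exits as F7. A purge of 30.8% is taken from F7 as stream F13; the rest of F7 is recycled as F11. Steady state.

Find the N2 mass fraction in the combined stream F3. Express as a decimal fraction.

0.5878

N2 enters only via F10 and leaves only via the purge: 1122×0.398 = 0.308×(N2 in F7), and the recovery unit passes all N2, so N2 in F3 = N2 in F7 = 1449.9 kg/min.
H2 in F3: m_A = 1122×0.602 + (1−0.308)·(1−0.515)·m_A, so m_A = 675.44/0.6644 = 1016.7 kg/min.
F3 = 1016.7 + 1449.9 = 2466.5 kg/min.
N2 fraction in F3 = 1449.9/2466.5 = 0.5878.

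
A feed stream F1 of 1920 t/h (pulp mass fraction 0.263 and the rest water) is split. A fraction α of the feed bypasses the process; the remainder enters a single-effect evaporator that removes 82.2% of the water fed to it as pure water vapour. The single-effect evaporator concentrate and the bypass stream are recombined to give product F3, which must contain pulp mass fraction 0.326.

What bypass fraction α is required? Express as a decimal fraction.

All 1920×0.263 = 504.96 t/h of pulp reaches F3, so F3 = 504.96/0.326 = 1549 t/h and vapour = 371.04 t/h.
The evaporator receives (1−α)·1920 of feed at 0.737 water and removes 0.822 of that water:
0.822×0.737×(1−α)×1920 = 371.04
(1−α) = 371.04/1163.2 = 0.3190;  α = 0.6810.

0.681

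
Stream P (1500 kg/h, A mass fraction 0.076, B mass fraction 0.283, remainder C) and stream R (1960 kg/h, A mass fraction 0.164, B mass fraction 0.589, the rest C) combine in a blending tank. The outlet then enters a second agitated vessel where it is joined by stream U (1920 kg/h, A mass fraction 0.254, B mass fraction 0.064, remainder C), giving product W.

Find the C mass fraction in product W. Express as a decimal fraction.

Overall, product flow = 5380 kg/h.
C in = 1500×0.641 + 1960×0.247 + 1920×0.682 = 2755.1 kg/h.
C fraction in W = 0.512.

0.512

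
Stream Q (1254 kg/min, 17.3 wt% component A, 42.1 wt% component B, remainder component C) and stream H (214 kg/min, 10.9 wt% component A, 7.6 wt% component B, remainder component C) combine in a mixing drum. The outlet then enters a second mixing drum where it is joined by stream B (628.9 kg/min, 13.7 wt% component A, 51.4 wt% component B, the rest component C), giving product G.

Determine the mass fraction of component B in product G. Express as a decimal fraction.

Overall, product flow = 2096.9 kg/min.
component B in = 1254×0.421 + 214×0.076 + 628.9×0.514 = 867.45 kg/min.
component B fraction in G = 0.4137.

0.4137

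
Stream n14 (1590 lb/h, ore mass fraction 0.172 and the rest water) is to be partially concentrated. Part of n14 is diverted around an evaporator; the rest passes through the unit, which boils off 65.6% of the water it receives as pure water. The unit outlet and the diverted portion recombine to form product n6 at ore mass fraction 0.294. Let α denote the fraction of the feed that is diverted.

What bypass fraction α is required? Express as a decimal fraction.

0.236

All 1590×0.172 = 273.48 lb/h of ore reaches n6, so n6 = 273.48/0.294 = 930.2 lb/h and vapour = 659.8 lb/h.
The evaporator receives (1−α)·1590 of feed at 0.828 water and removes 0.656 of that water:
0.656×0.828×(1−α)×1590 = 659.8
(1−α) = 659.8/863.64 = 0.7640;  α = 0.2360.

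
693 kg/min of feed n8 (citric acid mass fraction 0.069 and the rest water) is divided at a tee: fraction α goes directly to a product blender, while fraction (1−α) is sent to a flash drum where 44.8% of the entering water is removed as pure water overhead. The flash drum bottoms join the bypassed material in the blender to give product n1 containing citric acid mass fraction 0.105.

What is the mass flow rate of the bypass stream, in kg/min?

All 693×0.069 = 47.817 kg/min of citric acid reaches n1, so n1 = 47.817/0.105 = 455.4 kg/min and vapour = 237.6 kg/min.
The evaporator receives (1−α)·693 of feed at 0.931 water and removes 0.448 of that water:
0.448×0.931×(1−α)×693 = 237.6
(1−α) = 237.6/289.04 = 0.8220;  α = 0.1780.
Bypass flow = 0.1780×693 = 123.34 kg/min.

123.3 kg/min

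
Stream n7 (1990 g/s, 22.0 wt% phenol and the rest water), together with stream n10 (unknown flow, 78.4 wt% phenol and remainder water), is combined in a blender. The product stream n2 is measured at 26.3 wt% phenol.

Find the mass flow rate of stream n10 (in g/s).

164.2 g/s

Let n10 be the unknown flow. Total out = 1990 + n10.
phenol balance: 437.8 + 0.784·n10 = 0.263·(1990 + n10)
(0.784 − 0.263)·n10 = 0.263×1990 − 437.8 = 85.57
n10 = 85.57 / 0.521 = 164.24 g/s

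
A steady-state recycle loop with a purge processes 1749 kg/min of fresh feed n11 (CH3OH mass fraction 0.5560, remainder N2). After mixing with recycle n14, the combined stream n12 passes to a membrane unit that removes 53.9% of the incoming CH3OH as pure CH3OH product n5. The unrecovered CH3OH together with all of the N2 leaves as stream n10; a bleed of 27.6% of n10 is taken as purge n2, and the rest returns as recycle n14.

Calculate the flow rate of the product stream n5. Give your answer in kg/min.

786.7 kg/min

CH3OH in n12: m_A = 1749×0.556 + (1−0.276)·(1−0.539)·m_A, so m_A = 972.44/0.6662 = 1459.6 kg/min.
Product n5 = 0.539×1459.6 = 786.73 kg/min.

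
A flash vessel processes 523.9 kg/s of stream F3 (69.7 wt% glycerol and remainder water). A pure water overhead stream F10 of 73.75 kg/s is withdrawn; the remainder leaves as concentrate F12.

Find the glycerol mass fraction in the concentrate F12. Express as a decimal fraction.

0.811

glycerol is not removed: 523.9×0.697 = 365.16 kg/s of glycerol enters F12.
Concentrate = 523.9 − 73.75 = 450.15 kg/s.
Mass fraction = 365.16/450.15 = 0.811.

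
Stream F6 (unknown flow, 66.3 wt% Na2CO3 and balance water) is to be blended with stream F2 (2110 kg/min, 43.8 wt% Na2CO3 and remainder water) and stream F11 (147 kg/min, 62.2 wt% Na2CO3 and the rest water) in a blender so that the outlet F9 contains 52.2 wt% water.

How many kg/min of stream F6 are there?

Let F6 be the unknown flow. Total out = 2257 + F6.
water balance: 1241.4 + 0.337·F6 = 0.522·(2257 + F6)
(0.337 − 0.522)·F6 = 0.522×2257 − 1241.4 = -63.232
F6 = -63.232 / -0.185 = 341.79 kg/min

341.8 kg/min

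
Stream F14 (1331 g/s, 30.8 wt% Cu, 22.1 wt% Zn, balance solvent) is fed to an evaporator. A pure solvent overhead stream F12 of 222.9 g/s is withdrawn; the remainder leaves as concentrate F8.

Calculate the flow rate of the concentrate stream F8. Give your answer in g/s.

1108 g/s

Concentrate = 1331 − 222.9 = 1108.1 g/s.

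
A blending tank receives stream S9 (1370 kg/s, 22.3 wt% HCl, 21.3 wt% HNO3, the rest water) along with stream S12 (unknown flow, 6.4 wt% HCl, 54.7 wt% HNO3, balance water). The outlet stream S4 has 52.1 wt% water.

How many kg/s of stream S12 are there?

446.3 kg/s

Let S12 be the unknown flow. Total out = 1370 + S12.
water balance: 772.68 + 0.389·S12 = 0.521·(1370 + S12)
(0.389 − 0.521)·S12 = 0.521×1370 − 772.68 = -58.91
S12 = -58.91 / -0.132 = 446.29 kg/s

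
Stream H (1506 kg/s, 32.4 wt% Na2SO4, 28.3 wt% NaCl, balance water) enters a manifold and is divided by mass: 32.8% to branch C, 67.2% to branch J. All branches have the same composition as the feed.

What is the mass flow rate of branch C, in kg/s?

494 kg/s

Branch C flow = 0.328×1506 = 493.97 kg/s.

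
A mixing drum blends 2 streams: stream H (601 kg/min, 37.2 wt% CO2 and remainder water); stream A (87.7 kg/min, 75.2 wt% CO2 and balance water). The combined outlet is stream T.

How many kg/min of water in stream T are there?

399.2 kg/min

water out = water in = 601×0.628 + 87.7×0.248 = 399.18 kg/min.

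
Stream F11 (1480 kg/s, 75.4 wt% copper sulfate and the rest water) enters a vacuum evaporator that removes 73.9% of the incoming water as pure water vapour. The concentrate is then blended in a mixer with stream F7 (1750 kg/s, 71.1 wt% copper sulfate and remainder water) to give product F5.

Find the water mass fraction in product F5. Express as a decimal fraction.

0.2029

Vapour removed = 0.739×0.246×1480 = 269.06 kg/s; concentrate = 1210.9 kg/s.
water reaching the mixer = 95.025 (from concentrate) + 1750×0.289 = 600.77 kg/s.
Product flow = 1210.9 + 1750 = 2960.9 kg/s; water fraction = 0.2029.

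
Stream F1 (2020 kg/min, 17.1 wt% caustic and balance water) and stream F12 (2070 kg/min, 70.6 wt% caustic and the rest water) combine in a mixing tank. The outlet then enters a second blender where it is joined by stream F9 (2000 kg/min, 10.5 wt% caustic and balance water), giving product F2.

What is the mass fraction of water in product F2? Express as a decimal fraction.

Overall, product flow = 6090 kg/min.
water in = 2020×0.829 + 2070×0.294 + 2000×0.895 = 4073.2 kg/min.
water fraction in F2 = 0.6688.

0.6688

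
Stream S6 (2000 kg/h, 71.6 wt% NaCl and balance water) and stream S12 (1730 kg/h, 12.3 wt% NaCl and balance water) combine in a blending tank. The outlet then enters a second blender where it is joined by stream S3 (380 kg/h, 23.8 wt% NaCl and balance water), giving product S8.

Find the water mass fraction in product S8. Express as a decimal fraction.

Overall, product flow = 4110 kg/h.
water in = 2000×0.284 + 1730×0.877 + 380×0.762 = 2374.8 kg/h.
water fraction in S8 = 0.578.

0.578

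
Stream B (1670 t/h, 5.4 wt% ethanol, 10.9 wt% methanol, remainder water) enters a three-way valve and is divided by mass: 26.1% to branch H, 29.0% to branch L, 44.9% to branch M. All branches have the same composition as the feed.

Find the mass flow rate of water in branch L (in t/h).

Branch L total = 0.290×1670 = 484.3 t/h.
water in L = 0.837×484.3 = 405.36 t/h.

405.4 t/h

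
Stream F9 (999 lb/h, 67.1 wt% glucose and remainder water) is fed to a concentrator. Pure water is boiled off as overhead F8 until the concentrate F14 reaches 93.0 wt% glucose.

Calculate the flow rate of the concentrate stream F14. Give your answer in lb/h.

glucose is conserved: 999×0.671 = 670.33 lb/h all reports to the concentrate.
Concentrate = 670.33/(target fraction) = 720.78 lb/h.

720.8 lb/h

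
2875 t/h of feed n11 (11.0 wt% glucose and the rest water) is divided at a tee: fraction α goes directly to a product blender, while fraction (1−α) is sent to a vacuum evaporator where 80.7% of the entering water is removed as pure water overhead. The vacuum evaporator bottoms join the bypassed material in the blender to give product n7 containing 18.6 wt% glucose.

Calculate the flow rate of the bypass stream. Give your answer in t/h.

1239 t/h

All 2875×0.110 = 316.25 t/h of glucose reaches n7, so n7 = 316.25/0.186 = 1700.3 t/h and vapour = 1174.7 t/h.
The evaporator receives (1−α)·2875 of feed at 0.890 water and removes 0.807 of that water:
0.807×0.890×(1−α)×2875 = 1174.7
(1−α) = 1174.7/2064.9 = 0.5689;  α = 0.4311.
Bypass flow = 0.4311×2875 = 1239.4 t/h.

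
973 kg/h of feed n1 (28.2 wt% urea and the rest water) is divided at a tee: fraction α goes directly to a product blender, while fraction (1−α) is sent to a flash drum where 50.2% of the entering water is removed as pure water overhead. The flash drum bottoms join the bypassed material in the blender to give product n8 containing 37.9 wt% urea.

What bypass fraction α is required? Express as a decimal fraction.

0.290

All 973×0.282 = 274.39 kg/h of urea reaches n8, so n8 = 274.39/0.379 = 723.97 kg/h and vapour = 249.03 kg/h.
The evaporator receives (1−α)·973 of feed at 0.718 water and removes 0.502 of that water:
0.502×0.718×(1−α)×973 = 249.03
(1−α) = 249.03/350.7 = 0.7101;  α = 0.2899.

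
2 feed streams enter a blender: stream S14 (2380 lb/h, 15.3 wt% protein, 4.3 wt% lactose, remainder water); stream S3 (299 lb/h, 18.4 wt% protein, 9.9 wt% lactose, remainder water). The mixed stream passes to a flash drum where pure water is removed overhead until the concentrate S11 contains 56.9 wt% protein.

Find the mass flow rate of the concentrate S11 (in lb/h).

protein entering = 2380×0.153 + 299×0.184 = 419.16 lb/h.
All protein reports to S11, so S11 = 419.16/0.569 = 736.65 lb/h.

736.7 lb/h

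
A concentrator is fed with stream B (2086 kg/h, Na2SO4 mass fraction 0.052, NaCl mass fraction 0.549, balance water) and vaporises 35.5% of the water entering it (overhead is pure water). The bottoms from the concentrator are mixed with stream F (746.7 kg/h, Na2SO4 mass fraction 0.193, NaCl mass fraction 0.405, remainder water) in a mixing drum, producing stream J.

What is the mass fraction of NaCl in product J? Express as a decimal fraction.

Vapour removed = 0.355×0.399×2086 = 295.47 kg/h; concentrate = 1790.5 kg/h.
NaCl reaching the mixer = 1145.2 (from concentrate) + 746.7×0.405 = 1447.6 kg/h.
Product flow = 1790.5 + 746.7 = 2537.2 kg/h; NaCl fraction = 0.571.

0.571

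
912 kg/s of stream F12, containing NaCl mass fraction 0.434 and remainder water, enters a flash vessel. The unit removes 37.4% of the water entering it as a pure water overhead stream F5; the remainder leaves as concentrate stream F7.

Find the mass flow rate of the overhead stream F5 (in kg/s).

water entering = 912×0.566 = 516.19 kg/s; overhead removed = 0.374×516.19 = 193.06 kg/s.

193.1 kg/s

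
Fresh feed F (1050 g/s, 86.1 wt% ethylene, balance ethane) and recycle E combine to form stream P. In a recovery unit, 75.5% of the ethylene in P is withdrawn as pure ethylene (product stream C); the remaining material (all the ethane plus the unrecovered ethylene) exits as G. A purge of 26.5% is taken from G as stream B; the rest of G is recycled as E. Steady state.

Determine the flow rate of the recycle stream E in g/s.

603.4 g/s

ethane enters only via F and leaves only via the purge: 1050×0.139 = 0.265×(ethane in G), and the recovery unit passes all ethane, so ethane in P = ethane in G = 550.75 g/s.
ethylene in P: m_A = 1050×0.861 + (1−0.265)·(1−0.755)·m_A, so m_A = 904.05/0.8199 = 1102.6 g/s.
G = (1−0.755)×1102.6 + 550.75 = 820.89 g/s.
Recycle E = (1−0.265)×820.89 = 603.36 g/s.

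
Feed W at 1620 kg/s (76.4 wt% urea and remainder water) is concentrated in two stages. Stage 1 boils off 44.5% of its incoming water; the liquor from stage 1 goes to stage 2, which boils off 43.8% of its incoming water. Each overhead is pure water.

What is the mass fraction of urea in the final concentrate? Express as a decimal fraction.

0.912

water in feed = 1620×0.236 = 382.32 kg/s.
After stage 1: water left = (1−0.445)×382.32 = 212.19; stream total = 1449.9 kg/s.
After stage 2: water left = (1−0.438)×212.19 = 119.25; final concentrate = 1356.9 kg/s.
urea fraction = 1237.7/1356.9 = 0.912.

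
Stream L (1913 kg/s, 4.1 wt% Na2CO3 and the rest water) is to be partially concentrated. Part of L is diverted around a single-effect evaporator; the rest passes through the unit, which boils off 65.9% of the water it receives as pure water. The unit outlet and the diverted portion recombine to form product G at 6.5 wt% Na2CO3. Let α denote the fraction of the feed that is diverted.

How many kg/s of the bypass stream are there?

All 1913×0.041 = 78.433 kg/s of Na2CO3 reaches G, so G = 78.433/0.065 = 1206.7 kg/s and vapour = 706.34 kg/s.
The evaporator receives (1−α)·1913 of feed at 0.959 water and removes 0.659 of that water:
0.659×0.959×(1−α)×1913 = 706.34
(1−α) = 706.34/1209 = 0.5842;  α = 0.4158.
Bypass flow = 0.4158×1913 = 795.34 kg/s.

795.3 kg/s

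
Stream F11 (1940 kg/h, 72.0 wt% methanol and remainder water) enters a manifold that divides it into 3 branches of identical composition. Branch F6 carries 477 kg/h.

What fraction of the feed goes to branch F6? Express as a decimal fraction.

Fraction to F6 = 477/1940 = 0.2459.

0.246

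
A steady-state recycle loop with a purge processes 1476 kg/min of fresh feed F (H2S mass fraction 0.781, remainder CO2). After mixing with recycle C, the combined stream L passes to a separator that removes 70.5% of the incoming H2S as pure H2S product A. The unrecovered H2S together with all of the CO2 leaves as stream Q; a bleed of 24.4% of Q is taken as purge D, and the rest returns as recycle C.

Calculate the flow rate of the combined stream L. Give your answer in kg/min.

2808 kg/min

CO2 enters only via F and leaves only via the purge: 1476×0.219 = 0.244×(CO2 in Q), and the separator passes all CO2, so CO2 in L = CO2 in Q = 1324.8 kg/min.
H2S in L: m_A = 1476×0.781 + (1−0.244)·(1−0.705)·m_A, so m_A = 1152.8/0.7770 = 1483.6 kg/min.
L = 1483.6 + 1324.8 = 2808.4 kg/min.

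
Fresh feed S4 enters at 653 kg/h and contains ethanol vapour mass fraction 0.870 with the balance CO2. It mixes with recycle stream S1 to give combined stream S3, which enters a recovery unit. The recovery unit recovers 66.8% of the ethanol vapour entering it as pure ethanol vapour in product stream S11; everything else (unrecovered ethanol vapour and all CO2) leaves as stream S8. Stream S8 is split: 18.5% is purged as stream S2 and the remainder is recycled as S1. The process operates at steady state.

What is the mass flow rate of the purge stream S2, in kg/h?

132.7 kg/h

CO2 enters only via S4 and leaves only via the purge: 653×0.130 = 0.185×(CO2 in S8), and the recovery unit passes all CO2, so CO2 in S3 = CO2 in S8 = 458.86 kg/h.
ethanol vapour in S3: m_A = 653×0.870 + (1−0.185)·(1−0.668)·m_A, so m_A = 568.11/0.7294 = 778.85 kg/h.
S8 = (1−0.668)×778.85 + 458.86 = 717.44 kg/h.
Purge S2 = 0.185×717.44 = 132.73 kg/h.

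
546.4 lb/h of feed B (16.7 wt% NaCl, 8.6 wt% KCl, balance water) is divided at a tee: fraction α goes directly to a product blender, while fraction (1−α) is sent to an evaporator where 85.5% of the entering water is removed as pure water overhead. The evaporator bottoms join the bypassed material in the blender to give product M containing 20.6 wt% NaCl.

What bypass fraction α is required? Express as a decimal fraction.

All 546.4×0.167 = 91.249 lb/h of NaCl reaches M, so M = 91.249/0.206 = 442.96 lb/h and vapour = 103.44 lb/h.
The evaporator receives (1−α)·546.4 of feed at 0.747 water and removes 0.855 of that water:
0.855×0.747×(1−α)×546.4 = 103.44
(1−α) = 103.44/348.98 = 0.2964;  α = 0.7036.

0.704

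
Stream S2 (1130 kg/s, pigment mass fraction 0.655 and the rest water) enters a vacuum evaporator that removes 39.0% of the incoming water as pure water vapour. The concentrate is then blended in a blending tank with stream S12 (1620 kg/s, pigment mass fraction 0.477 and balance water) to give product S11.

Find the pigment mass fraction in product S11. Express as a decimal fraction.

0.582

Vapour removed = 0.390×0.345×1130 = 152.04 kg/s; concentrate = 977.96 kg/s.
pigment reaching the mixer = 740.15 (from concentrate) + 1620×0.477 = 1512.9 kg/s.
Product flow = 977.96 + 1620 = 2598 kg/s; pigment fraction = 0.582.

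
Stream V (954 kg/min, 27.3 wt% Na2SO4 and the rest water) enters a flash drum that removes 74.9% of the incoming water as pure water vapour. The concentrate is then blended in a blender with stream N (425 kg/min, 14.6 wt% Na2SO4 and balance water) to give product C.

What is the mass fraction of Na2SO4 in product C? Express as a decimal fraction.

Vapour removed = 0.749×0.727×954 = 519.47 kg/min; concentrate = 434.53 kg/min.
Na2SO4 reaching the mixer = 260.44 (from concentrate) + 425×0.146 = 322.49 kg/min.
Product flow = 434.53 + 425 = 859.53 kg/min; Na2SO4 fraction = 0.375.

0.375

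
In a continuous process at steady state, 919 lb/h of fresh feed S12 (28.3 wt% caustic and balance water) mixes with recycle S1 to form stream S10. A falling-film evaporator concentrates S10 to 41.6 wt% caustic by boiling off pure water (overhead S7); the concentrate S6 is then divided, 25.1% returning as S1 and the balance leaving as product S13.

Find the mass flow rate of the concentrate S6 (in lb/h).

834.7 lb/h

Overall caustic balance (none leaves overhead): caustic in fresh feed = caustic in product, i.e. 919×0.283 = (1−0.251)·S6·0.416.
S6 = 260.08/(0.416×0.749) = 834.69 lb/h.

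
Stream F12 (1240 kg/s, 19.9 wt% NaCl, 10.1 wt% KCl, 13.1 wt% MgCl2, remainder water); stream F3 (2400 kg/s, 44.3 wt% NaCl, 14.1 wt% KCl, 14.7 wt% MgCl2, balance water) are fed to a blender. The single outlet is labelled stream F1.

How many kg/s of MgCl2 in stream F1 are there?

MgCl2 out = MgCl2 in = 1240×0.131 + 2400×0.147 = 515.24 kg/s.

515.2 kg/s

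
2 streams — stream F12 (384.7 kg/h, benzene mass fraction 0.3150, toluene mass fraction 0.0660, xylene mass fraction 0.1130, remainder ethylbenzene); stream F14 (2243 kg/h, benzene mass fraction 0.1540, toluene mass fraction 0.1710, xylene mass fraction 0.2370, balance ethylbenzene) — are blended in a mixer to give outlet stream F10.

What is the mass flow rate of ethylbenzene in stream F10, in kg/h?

1177 kg/h

ethylbenzene out = ethylbenzene in = 384.7×0.506 + 2243×0.438 = 1177.1 kg/h.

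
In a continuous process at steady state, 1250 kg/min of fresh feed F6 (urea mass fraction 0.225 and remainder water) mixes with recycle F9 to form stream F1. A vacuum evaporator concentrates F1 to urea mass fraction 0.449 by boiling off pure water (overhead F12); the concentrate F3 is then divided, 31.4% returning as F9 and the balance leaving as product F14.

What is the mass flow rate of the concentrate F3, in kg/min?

Overall urea balance (none leaves overhead): urea in fresh feed = urea in product, i.e. 1250×0.225 = (1−0.314)·F3·0.449.
F3 = 281.25/(0.449×0.686) = 913.11 kg/min.

913.1 kg/min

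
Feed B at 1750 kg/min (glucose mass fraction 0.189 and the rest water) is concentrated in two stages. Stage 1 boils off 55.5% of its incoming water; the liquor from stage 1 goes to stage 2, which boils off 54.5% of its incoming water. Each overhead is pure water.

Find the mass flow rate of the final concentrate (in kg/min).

618.1 kg/min

water in feed = 1750×0.811 = 1419.2 kg/min.
After stage 1: water left = (1−0.555)×1419.2 = 631.57; stream total = 962.32 kg/min.
After stage 2: water left = (1−0.545)×631.57 = 287.36; final concentrate = 618.11 kg/min.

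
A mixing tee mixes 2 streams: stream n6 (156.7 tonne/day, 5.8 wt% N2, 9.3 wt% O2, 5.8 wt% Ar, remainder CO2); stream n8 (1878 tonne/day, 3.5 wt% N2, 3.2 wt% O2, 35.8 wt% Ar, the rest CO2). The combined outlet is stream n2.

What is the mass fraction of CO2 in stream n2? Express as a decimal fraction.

0.592

Total flow out = 156.7 + 1878 = 2034.7 tonne/day.
CO2 in = 156.7×0.791 + 1878×0.575 = 1203.8 tonne/day.
CO2 mass fraction in n2 = 1203.8/2034.7 = 0.592.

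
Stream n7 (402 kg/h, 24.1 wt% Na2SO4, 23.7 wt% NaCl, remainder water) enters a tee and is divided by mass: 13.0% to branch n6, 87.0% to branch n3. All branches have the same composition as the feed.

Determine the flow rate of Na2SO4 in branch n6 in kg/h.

Branch n6 total = 0.130×402 = 52.26 kg/h.
Na2SO4 in n6 = 0.241×52.26 = 12.595 kg/h.

12.59 kg/h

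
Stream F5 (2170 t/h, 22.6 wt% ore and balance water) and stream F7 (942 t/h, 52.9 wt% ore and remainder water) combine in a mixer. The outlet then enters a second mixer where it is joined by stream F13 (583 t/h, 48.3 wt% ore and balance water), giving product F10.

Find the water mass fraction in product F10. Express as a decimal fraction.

Overall, product flow = 3695 t/h.
water in = 2170×0.774 + 942×0.471 + 583×0.517 = 2424.7 t/h.
water fraction in F10 = 0.656.

0.656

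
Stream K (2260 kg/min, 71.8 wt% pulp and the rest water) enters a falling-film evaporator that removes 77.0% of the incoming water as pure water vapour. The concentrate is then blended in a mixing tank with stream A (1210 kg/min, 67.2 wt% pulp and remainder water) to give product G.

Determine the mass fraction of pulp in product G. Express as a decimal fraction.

Vapour removed = 0.770×0.282×2260 = 490.74 kg/min; concentrate = 1769.3 kg/min.
pulp reaching the mixer = 1622.7 (from concentrate) + 1210×0.672 = 2435.8 kg/min.
Product flow = 1769.3 + 1210 = 2979.3 kg/min; pulp fraction = 0.818.

0.818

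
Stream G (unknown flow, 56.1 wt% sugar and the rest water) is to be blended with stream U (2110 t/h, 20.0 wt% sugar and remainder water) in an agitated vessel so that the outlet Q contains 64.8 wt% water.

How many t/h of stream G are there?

1535 t/h

Let G be the unknown flow. Total out = 2110 + G.
water balance: 1688 + 0.439·G = 0.648·(2110 + G)
(0.439 − 0.648)·G = 0.648×2110 − 1688 = -320.72
G = -320.72 / -0.209 = 1534.5 t/h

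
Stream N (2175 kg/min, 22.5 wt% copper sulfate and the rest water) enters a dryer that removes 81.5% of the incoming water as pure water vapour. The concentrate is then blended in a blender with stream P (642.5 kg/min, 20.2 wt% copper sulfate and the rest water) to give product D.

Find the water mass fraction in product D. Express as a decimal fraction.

Vapour removed = 0.815×0.775×2175 = 1373.8 kg/min; concentrate = 801.22 kg/min.
water reaching the mixer = 311.84 (from concentrate) + 642.5×0.798 = 824.56 kg/min.
Product flow = 801.22 + 642.5 = 1443.7 kg/min; water fraction = 0.5711.

0.5711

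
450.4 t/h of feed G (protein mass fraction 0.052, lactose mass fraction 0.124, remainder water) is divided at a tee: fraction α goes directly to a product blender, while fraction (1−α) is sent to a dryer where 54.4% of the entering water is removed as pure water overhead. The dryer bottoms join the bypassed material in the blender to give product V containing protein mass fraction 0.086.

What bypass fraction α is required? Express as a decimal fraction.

All 450.4×0.052 = 23.421 t/h of protein reaches V, so V = 23.421/0.086 = 272.33 t/h and vapour = 178.07 t/h.
The evaporator receives (1−α)·450.4 of feed at 0.824 water and removes 0.544 of that water:
0.544×0.824×(1−α)×450.4 = 178.07
(1−α) = 178.07/201.89 = 0.8820;  α = 0.1180.

0.118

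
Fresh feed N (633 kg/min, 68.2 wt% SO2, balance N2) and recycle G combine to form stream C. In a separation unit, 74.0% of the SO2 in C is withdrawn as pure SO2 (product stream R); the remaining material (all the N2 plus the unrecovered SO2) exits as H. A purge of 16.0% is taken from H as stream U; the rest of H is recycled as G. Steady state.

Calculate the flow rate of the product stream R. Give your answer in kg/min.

SO2 in C: m_A = 633×0.682 + (1−0.160)·(1−0.740)·m_A, so m_A = 431.71/0.7816 = 552.34 kg/min.
Product R = 0.740×552.34 = 408.73 kg/min.

408.7 kg/min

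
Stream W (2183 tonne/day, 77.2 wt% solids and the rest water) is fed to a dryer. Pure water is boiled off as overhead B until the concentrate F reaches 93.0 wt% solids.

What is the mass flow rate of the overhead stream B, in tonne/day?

solids is conserved: 2183×0.772 = 1685.3 tonne/day all reports to the concentrate.
Concentrate = 1685.3/(target fraction) = 1812.1 tonne/day.
Overhead = 2183 − 1812.1 = 370.88 tonne/day.

370.9 tonne/day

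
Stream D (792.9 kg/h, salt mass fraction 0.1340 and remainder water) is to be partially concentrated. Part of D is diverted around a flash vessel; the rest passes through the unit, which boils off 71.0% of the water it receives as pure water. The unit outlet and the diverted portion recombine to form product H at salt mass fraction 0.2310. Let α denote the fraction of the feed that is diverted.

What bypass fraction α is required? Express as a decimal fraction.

All 792.9×0.134 = 106.25 kg/h of salt reaches H, so H = 106.25/0.231 = 459.95 kg/h and vapour = 332.95 kg/h.
The evaporator receives (1−α)·792.9 of feed at 0.866 water and removes 0.710 of that water:
0.710×0.866×(1−α)×792.9 = 332.95
(1−α) = 332.95/487.52 = 0.6829;  α = 0.3171.

0.317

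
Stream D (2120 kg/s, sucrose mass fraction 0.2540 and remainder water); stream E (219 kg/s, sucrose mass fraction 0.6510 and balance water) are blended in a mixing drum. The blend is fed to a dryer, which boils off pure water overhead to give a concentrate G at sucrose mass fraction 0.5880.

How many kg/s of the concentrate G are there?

1158 kg/s

sucrose entering = 2120×0.254 + 219×0.651 = 681.05 kg/s.
All sucrose reports to G, so G = 681.05/0.588 = 1158.2 kg/s.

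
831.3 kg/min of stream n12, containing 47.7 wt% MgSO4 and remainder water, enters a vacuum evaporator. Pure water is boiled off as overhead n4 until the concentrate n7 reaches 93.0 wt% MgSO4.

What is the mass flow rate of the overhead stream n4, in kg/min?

404.9 kg/min

MgSO4 is conserved: 831.3×0.477 = 396.53 kg/min all reports to the concentrate.
Concentrate = 396.53/(target fraction) = 426.38 kg/min.
Overhead = 831.3 − 426.38 = 404.92 kg/min.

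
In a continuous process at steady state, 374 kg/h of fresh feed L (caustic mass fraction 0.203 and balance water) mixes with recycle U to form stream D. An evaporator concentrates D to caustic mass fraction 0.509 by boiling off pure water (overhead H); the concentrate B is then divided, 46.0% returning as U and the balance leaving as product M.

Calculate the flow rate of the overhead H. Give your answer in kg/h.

224.8 kg/h

Overall caustic balance (none leaves overhead): caustic in fresh feed = caustic in product, i.e. 374×0.203 = (1−0.460)·B·0.509.
B = 75.922/(0.509×0.540) = 276.22 kg/h.
Recycle U = 0.460×276.22 = 127.06 kg/h.
Combined feed D = 374 + 127.06 = 501.06 kg/h.
Overhead H = D − B = 501.06 − 276.22 = 224.84 kg/h.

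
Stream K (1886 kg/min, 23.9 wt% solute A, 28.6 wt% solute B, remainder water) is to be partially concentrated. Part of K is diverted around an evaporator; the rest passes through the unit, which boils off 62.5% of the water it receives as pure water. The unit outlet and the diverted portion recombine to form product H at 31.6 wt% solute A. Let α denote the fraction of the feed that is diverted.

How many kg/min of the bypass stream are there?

338 kg/min

All 1886×0.239 = 450.75 kg/min of solute A reaches H, so H = 450.75/0.316 = 1426.4 kg/min and vapour = 459.56 kg/min.
The evaporator receives (1−α)·1886 of feed at 0.475 water and removes 0.625 of that water:
0.625×0.475×(1−α)×1886 = 459.56
(1−α) = 459.56/559.91 = 0.8208;  α = 0.1792.
Bypass flow = 0.1792×1886 = 338 kg/min.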